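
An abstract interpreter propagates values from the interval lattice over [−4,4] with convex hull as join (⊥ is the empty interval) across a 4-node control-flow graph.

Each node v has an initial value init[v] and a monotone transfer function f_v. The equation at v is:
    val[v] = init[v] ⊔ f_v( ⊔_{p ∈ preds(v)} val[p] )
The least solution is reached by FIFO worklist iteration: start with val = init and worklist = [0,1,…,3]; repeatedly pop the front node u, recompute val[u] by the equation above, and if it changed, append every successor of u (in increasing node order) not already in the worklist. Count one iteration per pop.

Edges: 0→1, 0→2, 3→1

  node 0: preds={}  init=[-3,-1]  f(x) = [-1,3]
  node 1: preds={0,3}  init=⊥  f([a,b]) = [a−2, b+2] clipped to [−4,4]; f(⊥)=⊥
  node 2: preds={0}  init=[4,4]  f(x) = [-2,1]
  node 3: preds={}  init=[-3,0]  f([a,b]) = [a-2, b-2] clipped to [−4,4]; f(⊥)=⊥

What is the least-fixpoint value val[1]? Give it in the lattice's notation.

Worklist (4 pops):
  #1 pop 0: in=⊥ → [-3,3] (was [-3,-1]); enqueue []
  #2 pop 1: in=[-3,3] → [-4,4] (was ⊥); enqueue []
  #3 pop 2: in=[-3,3] → [-2,4] (was [4,4]); enqueue []
  #4 pop 3: in=⊥ → [-3,0] (no change)

Fixpoint:
  val[0] = [-3,3]
  val[1] = [-4,4]
  val[2] = [-2,4]
  val[3] = [-3,0]

[-4,4]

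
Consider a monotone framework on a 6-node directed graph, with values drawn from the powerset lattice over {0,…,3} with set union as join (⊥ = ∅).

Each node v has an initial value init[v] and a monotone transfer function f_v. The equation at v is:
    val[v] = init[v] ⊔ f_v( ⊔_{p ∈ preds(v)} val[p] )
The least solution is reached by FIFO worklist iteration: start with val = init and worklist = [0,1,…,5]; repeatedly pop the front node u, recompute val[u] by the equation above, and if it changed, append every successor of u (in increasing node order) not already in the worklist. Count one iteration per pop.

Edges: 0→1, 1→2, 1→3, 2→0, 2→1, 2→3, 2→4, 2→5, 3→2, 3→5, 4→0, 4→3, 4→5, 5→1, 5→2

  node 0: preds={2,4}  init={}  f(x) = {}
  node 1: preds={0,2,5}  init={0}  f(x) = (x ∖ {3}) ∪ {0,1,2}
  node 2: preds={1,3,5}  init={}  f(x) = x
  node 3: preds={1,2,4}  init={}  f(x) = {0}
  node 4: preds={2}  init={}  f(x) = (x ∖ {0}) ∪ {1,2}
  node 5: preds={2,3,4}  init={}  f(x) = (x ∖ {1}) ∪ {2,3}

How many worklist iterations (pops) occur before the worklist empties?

16

Trace (16 dequeues):
  [1] u=0 | in {} | out {} | ==
  [2] u=1 | in {} | out {0,1,2} | prev {0} | push {}
  [3] u=2 | in {0,1,2} | out {0,1,2} | prev {} | push {0,1}
  [4] u=3 | in {0,1,2} | out {0} | prev {} | push {2}
  [5] u=4 | in {0,1,2} | out {1,2} | prev {} | push {3}
  [6] u=5 | in {0,1,2} | out {0,2,3} | prev {} | push {}
  [7] u=0 | in {0,1,2} | out {} | ==
  [8] u=1 | in {0,1,2,3} | out {0,1,2} | ==
  [9] u=2 | in {0,1,2,3} | out {0,1,2,3} | prev {0,1,2} | push {0,1,4,5}
  [10] u=3 | in {0,1,2,3} | out {0} | ==
  [11] u=0 | in {0,1,2,3} | out {} | ==
  [12] u=1 | in {0,1,2,3} | out {0,1,2} | ==
  [13] u=4 | in {0,1,2,3} | out {1,2,3} | prev {1,2} | push {0,3}
  [14] u=5 | in {0,1,2,3} | out {0,2,3} | ==
  [15] u=0 | in {0,1,2,3} | out {} | ==
  [16] u=3 | in {0,1,2,3} | out {0} | ==

Converged values:
  [0] {}
  [1] {0,1,2}
  [2] {0,1,2,3}
  [3] {0}
  [4] {1,2,3}
  [5] {0,2,3}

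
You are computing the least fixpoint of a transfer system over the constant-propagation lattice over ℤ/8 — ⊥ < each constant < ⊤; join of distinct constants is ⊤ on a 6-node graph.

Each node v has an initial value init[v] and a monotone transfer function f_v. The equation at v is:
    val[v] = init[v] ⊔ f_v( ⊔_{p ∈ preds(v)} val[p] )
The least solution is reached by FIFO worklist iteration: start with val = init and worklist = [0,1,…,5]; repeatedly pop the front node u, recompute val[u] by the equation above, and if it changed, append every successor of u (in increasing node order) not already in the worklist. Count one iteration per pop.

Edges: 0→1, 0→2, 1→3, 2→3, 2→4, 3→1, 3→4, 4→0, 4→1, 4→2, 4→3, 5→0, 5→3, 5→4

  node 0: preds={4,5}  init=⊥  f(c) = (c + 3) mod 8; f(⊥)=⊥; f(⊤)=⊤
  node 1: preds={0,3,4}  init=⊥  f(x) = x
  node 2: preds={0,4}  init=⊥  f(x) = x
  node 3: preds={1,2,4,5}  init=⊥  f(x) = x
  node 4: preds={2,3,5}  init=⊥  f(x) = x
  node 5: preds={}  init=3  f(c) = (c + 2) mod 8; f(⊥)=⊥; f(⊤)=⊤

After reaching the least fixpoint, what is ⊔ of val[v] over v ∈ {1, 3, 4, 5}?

⊤

Worklist (12 pops):
  #1 pop 0: in=3 → 6 (was ⊥); enqueue []
  #2 pop 1: in=6 → 6 (was ⊥); enqueue []
  #3 pop 2: in=6 → 6 (was ⊥); enqueue []
  #4 pop 3: in=⊤ → ⊤ (was ⊥); enqueue [1]
  #5 pop 4: in=⊤ → ⊤ (was ⊥); enqueue [0,2,3]
  #6 pop 5: in=⊥ → 3 (no change)
  #7 pop 1: in=⊤ → ⊤ (was 6); enqueue []
  #8 pop 0: in=⊤ → ⊤ (was 6); enqueue [1]
  #9 pop 2: in=⊤ → ⊤ (was 6); enqueue [4]
  #10 pop 3: in=⊤ → ⊤ (no change)
  #11 pop 1: in=⊤ → ⊤ (no change)
  #12 pop 4: in=⊤ → ⊤ (no change)

Fixpoint:
  val[0] = ⊤
  val[1] = ⊤
  val[2] = ⊤
  val[3] = ⊤
  val[4] = ⊤
  val[5] = 3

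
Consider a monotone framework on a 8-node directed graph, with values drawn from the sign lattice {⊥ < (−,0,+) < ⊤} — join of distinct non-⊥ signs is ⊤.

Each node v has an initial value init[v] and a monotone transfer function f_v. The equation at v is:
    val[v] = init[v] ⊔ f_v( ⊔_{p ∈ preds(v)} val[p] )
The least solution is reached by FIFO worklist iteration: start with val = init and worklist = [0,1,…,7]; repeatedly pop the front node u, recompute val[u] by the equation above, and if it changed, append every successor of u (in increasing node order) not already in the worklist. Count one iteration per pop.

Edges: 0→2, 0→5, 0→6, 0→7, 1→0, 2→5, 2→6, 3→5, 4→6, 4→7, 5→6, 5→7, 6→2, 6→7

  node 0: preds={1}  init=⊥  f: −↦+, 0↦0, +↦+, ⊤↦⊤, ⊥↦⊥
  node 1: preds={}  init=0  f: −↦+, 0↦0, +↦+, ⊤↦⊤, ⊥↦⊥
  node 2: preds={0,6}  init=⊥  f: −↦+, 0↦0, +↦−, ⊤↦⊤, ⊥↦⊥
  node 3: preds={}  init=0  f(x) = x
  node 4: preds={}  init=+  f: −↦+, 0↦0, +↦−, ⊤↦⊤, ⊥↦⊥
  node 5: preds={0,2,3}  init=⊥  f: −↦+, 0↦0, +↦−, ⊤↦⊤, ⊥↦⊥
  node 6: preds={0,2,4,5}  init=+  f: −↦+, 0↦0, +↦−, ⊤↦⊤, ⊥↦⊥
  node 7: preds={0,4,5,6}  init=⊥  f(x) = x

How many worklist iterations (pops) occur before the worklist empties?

Iteration log — 9 steps:
  step 1. node 0  ⊔preds=0  new=0  old=⊥  +wl: 
  step 2. node 1  ⊔preds=⊥  new=0  stable
  step 3. node 2  ⊔preds=⊤  new=⊤  old=⊥  +wl: 
  step 4. node 3  ⊔preds=⊥  new=0  stable
  step 5. node 4  ⊔preds=⊥  new=+  stable
  step 6. node 5  ⊔preds=⊤  new=⊤  old=⊥  +wl: 
  step 7. node 6  ⊔preds=⊤  new=⊤  old=+  +wl: 2
  step 8. node 7  ⊔preds=⊤  new=⊤  old=⊥  +wl: 
  step 9. node 2  ⊔preds=⊤  new=⊤  stable

Least fixpoint reached:
  node 0: 0
  node 1: 0
  node 2: ⊤
  node 3: 0
  node 4: +
  node 5: ⊤
  node 6: ⊤
  node 7: ⊤

9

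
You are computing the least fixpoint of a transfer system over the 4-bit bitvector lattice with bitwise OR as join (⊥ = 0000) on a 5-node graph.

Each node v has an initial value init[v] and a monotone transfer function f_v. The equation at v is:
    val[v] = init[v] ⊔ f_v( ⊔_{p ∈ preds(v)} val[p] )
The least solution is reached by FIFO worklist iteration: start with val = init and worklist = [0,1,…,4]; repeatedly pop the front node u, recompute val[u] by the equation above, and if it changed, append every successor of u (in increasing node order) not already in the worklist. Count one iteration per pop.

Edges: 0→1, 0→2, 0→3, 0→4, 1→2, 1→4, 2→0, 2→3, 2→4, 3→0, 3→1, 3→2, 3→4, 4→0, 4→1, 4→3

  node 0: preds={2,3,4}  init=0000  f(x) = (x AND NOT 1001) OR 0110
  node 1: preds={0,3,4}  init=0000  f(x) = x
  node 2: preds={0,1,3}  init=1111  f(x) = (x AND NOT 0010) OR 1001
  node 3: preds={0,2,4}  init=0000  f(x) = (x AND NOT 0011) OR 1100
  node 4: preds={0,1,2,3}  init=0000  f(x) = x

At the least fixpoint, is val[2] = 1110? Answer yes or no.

no

Trace (10 dequeues):
  [1] u=0 | in 1111 | out 0110 | prev 0000 | push {}
  [2] u=1 | in 0110 | out 0110 | prev 0000 | push {}
  [3] u=2 | in 0110 | out 1111 | ==
  [4] u=3 | in 1111 | out 1100 | prev 0000 | push {0,1,2}
  [5] u=4 | in 1111 | out 1111 | prev 0000 | push {3}
  [6] u=0 | in 1111 | out 0110 | ==
  [7] u=1 | in 1111 | out 1111 | prev 0110 | push {4}
  [8] u=2 | in 1111 | out 1111 | ==
  [9] u=3 | in 1111 | out 1100 | ==
  [10] u=4 | in 1111 | out 1111 | ==

Converged values:
  [0] 0110
  [1] 1111
  [2] 1111
  [3] 1100
  [4] 1111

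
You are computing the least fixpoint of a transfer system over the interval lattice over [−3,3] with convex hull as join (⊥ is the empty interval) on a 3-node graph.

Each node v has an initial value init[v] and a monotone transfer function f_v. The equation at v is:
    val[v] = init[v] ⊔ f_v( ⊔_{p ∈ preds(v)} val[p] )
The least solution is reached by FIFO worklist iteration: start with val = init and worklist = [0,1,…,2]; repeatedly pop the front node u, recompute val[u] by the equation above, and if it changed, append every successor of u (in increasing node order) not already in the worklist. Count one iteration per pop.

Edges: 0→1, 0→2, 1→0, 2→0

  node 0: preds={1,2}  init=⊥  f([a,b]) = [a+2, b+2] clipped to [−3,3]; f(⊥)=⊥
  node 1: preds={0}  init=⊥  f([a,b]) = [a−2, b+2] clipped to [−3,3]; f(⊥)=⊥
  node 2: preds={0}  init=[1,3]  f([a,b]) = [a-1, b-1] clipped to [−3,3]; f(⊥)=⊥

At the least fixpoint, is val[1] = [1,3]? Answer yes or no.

yes

Trace (4 dequeues):
  [1] u=0 | in [1,3] | out [3,3] | prev ⊥ | push {}
  [2] u=1 | in [3,3] | out [1,3] | prev ⊥ | push {0}
  [3] u=2 | in [3,3] | out [1,3] | ==
  [4] u=0 | in [1,3] | out [3,3] | ==

Converged values:
  [0] [3,3]
  [1] [1,3]
  [2] [1,3]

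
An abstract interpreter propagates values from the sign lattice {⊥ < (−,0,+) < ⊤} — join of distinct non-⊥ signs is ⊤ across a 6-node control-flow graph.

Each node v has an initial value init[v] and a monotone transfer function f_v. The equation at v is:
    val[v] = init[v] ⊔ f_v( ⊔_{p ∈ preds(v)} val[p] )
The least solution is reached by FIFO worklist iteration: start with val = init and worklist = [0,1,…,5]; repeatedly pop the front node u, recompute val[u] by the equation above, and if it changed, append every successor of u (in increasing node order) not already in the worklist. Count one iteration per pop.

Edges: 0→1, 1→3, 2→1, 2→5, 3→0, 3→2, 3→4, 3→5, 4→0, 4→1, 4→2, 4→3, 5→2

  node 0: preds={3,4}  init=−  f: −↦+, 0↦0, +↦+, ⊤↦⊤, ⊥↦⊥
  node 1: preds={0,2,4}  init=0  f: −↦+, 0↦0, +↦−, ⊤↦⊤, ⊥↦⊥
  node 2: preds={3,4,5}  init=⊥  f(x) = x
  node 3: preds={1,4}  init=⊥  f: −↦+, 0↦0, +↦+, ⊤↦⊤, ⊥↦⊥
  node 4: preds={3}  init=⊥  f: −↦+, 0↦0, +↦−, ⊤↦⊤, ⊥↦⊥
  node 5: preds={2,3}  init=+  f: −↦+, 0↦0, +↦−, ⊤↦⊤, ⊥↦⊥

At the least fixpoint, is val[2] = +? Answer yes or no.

no

Trace (12 dequeues):
  [1] u=0 | in ⊥ | out − | ==
  [2] u=1 | in − | out ⊤ | prev 0 | push {}
  [3] u=2 | in + | out + | prev ⊥ | push {1}
  [4] u=3 | in ⊤ | out ⊤ | prev ⊥ | push {0,2}
  [5] u=4 | in ⊤ | out ⊤ | prev ⊥ | push {3}
  [6] u=5 | in ⊤ | out ⊤ | prev + | push {}
  [7] u=1 | in ⊤ | out ⊤ | ==
  [8] u=0 | in ⊤ | out ⊤ | prev − | push {1}
  [9] u=2 | in ⊤ | out ⊤ | prev + | push {5}
  [10] u=3 | in ⊤ | out ⊤ | ==
  [11] u=1 | in ⊤ | out ⊤ | ==
  [12] u=5 | in ⊤ | out ⊤ | ==

Converged values:
  [0] ⊤
  [1] ⊤
  [2] ⊤
  [3] ⊤
  [4] ⊤
  [5] ⊤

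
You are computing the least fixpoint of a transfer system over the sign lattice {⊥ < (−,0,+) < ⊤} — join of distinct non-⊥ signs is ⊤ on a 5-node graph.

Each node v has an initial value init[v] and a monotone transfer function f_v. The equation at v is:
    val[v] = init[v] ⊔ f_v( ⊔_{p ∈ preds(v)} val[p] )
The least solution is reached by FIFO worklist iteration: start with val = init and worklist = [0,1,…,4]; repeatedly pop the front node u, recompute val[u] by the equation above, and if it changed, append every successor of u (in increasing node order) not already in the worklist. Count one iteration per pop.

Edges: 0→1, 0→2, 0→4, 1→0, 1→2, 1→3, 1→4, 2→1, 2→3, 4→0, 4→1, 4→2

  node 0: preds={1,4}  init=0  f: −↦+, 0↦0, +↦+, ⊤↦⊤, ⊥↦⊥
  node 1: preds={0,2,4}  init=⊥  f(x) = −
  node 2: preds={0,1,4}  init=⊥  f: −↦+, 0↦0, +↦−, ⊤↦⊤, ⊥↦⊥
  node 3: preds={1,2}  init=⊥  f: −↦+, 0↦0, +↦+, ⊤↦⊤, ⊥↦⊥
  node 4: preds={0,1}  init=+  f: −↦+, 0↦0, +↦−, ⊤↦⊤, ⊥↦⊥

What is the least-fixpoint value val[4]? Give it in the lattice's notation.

⊤

Worklist (8 pops):
  #1 pop 0: in=+ → ⊤ (was 0); enqueue []
  #2 pop 1: in=⊤ → − (was ⊥); enqueue [0]
  #3 pop 2: in=⊤ → ⊤ (was ⊥); enqueue [1]
  #4 pop 3: in=⊤ → ⊤ (was ⊥); enqueue []
  #5 pop 4: in=⊤ → ⊤ (was +); enqueue [2]
  #6 pop 0: in=⊤ → ⊤ (no change)
  #7 pop 1: in=⊤ → − (no change)
  #8 pop 2: in=⊤ → ⊤ (no change)

Fixpoint:
  val[0] = ⊤
  val[1] = −
  val[2] = ⊤
  val[3] = ⊤
  val[4] = ⊤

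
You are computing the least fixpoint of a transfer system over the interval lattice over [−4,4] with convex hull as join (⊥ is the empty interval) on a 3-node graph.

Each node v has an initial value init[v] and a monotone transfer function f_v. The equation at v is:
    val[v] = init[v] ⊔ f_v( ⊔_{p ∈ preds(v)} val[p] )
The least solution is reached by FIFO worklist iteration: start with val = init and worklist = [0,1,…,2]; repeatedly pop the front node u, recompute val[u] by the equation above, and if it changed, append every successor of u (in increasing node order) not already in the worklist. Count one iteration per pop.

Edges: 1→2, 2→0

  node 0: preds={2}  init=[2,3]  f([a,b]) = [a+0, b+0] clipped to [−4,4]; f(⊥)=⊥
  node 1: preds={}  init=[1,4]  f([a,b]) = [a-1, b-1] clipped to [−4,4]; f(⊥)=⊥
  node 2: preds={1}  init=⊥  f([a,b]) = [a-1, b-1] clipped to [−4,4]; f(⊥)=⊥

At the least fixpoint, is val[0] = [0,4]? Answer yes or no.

Iteration log — 4 steps:
  step 1. node 0  ⊔preds=⊥  new=[2,3]  stable
  step 2. node 1  ⊔preds=⊥  new=[1,4]  stable
  step 3. node 2  ⊔preds=[1,4]  new=[0,3]  old=⊥  +wl: 0
  step 4. node 0  ⊔preds=[0,3]  new=[0,3]  old=[2,3]  +wl: 

Least fixpoint reached:
  node 0: [0,3]
  node 1: [1,4]
  node 2: [0,3]

no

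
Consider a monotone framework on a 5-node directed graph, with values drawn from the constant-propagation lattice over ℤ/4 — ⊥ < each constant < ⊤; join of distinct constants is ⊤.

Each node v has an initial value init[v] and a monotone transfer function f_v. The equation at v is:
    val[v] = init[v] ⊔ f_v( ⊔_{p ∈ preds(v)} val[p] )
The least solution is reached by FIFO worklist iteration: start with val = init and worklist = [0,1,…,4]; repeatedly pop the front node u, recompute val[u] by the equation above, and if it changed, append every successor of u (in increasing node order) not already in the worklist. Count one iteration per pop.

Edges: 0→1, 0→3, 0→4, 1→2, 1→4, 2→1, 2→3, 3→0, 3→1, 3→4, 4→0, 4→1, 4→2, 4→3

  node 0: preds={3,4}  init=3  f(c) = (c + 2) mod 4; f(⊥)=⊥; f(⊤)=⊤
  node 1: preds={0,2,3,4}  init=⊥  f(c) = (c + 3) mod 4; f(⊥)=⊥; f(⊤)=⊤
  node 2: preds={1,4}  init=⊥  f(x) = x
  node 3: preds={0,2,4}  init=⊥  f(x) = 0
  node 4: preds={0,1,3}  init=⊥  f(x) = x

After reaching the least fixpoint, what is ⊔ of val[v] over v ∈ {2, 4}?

Trace (11 dequeues):
  [1] u=0 | in ⊥ | out 3 | ==
  [2] u=1 | in 3 | out 2 | prev ⊥ | push {}
  [3] u=2 | in 2 | out 2 | prev ⊥ | push {1}
  [4] u=3 | in ⊤ | out 0 | prev ⊥ | push {0}
  [5] u=4 | in ⊤ | out ⊤ | prev ⊥ | push {2,3}
  [6] u=1 | in ⊤ | out ⊤ | prev 2 | push {4}
  [7] u=0 | in ⊤ | out ⊤ | prev 3 | push {1}
  [8] u=2 | in ⊤ | out ⊤ | prev 2 | push {}
  [9] u=3 | in ⊤ | out 0 | ==
  [10] u=4 | in ⊤ | out ⊤ | ==
  [11] u=1 | in ⊤ | out ⊤ | ==

Converged values:
  [0] ⊤
  [1] ⊤
  [2] ⊤
  [3] 0
  [4] ⊤

⊤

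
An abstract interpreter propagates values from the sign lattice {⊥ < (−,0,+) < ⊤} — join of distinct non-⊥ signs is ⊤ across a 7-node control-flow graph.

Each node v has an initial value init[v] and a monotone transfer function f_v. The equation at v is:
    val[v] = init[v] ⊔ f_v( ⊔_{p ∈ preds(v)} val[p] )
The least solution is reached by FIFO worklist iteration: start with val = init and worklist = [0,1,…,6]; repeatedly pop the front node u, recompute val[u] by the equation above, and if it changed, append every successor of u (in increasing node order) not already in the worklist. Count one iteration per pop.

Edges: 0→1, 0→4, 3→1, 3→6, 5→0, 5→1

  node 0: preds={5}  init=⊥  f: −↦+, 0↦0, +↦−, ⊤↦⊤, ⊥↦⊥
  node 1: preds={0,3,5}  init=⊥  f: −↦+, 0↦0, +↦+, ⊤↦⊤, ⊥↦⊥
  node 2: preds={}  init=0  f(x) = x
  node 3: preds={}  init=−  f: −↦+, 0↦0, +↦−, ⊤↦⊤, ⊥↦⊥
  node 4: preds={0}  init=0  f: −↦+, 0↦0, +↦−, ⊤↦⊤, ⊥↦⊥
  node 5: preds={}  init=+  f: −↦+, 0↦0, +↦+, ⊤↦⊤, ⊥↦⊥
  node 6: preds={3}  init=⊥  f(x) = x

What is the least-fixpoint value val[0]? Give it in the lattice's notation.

Trace (7 dequeues):
  [1] u=0 | in + | out − | prev ⊥ | push {}
  [2] u=1 | in ⊤ | out ⊤ | prev ⊥ | push {}
  [3] u=2 | in ⊥ | out 0 | ==
  [4] u=3 | in ⊥ | out − | ==
  [5] u=4 | in − | out ⊤ | prev 0 | push {}
  [6] u=5 | in ⊥ | out + | ==
  [7] u=6 | in − | out − | prev ⊥ | push {}

Converged values:
  [0] −
  [1] ⊤
  [2] 0
  [3] −
  [4] ⊤
  [5] +
  [6] −

−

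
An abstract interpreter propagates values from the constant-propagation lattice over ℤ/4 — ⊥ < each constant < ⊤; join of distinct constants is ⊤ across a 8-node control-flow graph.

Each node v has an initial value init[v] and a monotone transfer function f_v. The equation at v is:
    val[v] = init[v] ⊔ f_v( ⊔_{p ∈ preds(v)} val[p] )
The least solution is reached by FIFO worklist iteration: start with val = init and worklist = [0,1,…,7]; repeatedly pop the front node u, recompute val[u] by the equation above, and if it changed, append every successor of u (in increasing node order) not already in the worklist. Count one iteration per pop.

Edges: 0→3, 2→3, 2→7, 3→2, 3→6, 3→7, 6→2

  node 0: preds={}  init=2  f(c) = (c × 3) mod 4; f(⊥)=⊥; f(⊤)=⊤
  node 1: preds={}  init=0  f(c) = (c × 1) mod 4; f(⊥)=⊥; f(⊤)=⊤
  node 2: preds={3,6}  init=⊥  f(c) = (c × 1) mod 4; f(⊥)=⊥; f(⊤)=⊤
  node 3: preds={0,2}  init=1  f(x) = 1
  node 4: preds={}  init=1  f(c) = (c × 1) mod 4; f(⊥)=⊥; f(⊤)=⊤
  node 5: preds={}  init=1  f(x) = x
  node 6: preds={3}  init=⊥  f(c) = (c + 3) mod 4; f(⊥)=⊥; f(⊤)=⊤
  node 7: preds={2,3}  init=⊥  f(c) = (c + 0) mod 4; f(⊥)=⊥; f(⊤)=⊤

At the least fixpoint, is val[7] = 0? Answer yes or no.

no

Worklist (11 pops):
  #1 pop 0: in=⊥ → 2 (no change)
  #2 pop 1: in=⊥ → 0 (no change)
  #3 pop 2: in=1 → 1 (was ⊥); enqueue []
  #4 pop 3: in=⊤ → 1 (no change)
  #5 pop 4: in=⊥ → 1 (no change)
  #6 pop 5: in=⊥ → 1 (no change)
  #7 pop 6: in=1 → 0 (was ⊥); enqueue [2]
  #8 pop 7: in=1 → 1 (was ⊥); enqueue []
  #9 pop 2: in=⊤ → ⊤ (was 1); enqueue [3,7]
  #10 pop 3: in=⊤ → 1 (no change)
  #11 pop 7: in=⊤ → ⊤ (was 1); enqueue []

Fixpoint:
  val[0] = 2
  val[1] = 0
  val[2] = ⊤
  val[3] = 1
  val[4] = 1
  val[5] = 1
  val[6] = 0
  val[7] = ⊤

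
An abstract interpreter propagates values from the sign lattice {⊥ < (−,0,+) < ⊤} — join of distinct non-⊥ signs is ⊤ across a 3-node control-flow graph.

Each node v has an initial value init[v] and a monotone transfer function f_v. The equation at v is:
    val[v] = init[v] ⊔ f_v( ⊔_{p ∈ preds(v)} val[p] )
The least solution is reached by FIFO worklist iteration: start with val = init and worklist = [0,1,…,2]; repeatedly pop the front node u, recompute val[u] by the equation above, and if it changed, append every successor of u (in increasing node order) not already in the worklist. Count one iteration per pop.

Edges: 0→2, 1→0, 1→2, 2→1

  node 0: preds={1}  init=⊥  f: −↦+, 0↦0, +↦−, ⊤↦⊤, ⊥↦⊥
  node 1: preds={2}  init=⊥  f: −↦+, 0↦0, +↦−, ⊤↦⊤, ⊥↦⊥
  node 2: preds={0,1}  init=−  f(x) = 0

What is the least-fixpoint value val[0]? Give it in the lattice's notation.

⊤

Worklist (8 pops):
  #1 pop 0: in=⊥ → ⊥ (no change)
  #2 pop 1: in=− → + (was ⊥); enqueue [0]
  #3 pop 2: in=+ → ⊤ (was −); enqueue [1]
  #4 pop 0: in=+ → − (was ⊥); enqueue [2]
  #5 pop 1: in=⊤ → ⊤ (was +); enqueue [0]
  #6 pop 2: in=⊤ → ⊤ (no change)
  #7 pop 0: in=⊤ → ⊤ (was −); enqueue [2]
  #8 pop 2: in=⊤ → ⊤ (no change)

Fixpoint:
  val[0] = ⊤
  val[1] = ⊤
  val[2] = ⊤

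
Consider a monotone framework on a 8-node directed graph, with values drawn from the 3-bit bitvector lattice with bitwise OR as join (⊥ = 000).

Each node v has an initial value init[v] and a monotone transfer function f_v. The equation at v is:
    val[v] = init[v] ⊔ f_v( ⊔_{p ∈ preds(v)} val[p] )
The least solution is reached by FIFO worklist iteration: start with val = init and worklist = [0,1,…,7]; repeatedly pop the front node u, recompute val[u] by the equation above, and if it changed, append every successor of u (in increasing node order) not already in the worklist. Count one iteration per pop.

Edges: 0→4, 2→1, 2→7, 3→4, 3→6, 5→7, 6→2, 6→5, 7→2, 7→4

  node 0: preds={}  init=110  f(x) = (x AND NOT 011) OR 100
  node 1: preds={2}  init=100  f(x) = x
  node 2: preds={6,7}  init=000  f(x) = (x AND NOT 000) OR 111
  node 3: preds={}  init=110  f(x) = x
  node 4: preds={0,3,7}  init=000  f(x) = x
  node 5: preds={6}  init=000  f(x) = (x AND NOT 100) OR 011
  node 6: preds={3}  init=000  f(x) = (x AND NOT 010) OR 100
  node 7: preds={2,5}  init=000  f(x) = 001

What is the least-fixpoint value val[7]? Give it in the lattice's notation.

001

Iteration log — 12 steps:
  step 1. node 0  ⊔preds=000  new=110  stable
  step 2. node 1  ⊔preds=000  new=100  stable
  step 3. node 2  ⊔preds=000  new=111  old=000  +wl: 1
  step 4. node 3  ⊔preds=000  new=110  stable
  step 5. node 4  ⊔preds=110  new=110  old=000  +wl: 
  step 6. node 5  ⊔preds=000  new=011  old=000  +wl: 
  step 7. node 6  ⊔preds=110  new=100  old=000  +wl: 2,5
  step 8. node 7  ⊔preds=111  new=001  old=000  +wl: 4
  step 9. node 1  ⊔preds=111  new=111  old=100  +wl: 
  step 10. node 2  ⊔preds=101  new=111  stable
  step 11. node 5  ⊔preds=100  new=011  stable
  step 12. node 4  ⊔preds=111  new=111  old=110  +wl: 

Least fixpoint reached:
  node 0: 110
  node 1: 111
  node 2: 111
  node 3: 110
  node 4: 111
  node 5: 011
  node 6: 100
  node 7: 001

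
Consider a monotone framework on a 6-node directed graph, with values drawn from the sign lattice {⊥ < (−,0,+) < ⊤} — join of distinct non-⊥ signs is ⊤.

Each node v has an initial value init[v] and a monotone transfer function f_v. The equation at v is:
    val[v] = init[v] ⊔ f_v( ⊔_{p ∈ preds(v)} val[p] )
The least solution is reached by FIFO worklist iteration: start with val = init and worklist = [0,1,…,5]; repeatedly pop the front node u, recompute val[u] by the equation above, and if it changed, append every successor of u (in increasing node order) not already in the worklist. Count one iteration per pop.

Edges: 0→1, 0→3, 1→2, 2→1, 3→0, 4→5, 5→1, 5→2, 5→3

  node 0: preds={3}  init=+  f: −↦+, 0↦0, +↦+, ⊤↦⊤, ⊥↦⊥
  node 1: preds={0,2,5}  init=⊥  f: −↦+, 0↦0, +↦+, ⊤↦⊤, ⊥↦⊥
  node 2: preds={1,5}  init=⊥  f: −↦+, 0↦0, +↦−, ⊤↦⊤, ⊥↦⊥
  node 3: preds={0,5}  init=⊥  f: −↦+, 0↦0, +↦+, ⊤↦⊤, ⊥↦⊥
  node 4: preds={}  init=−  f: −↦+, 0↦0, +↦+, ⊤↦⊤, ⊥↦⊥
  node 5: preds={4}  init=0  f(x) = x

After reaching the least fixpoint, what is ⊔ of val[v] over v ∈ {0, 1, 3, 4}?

⊤

Trace (11 dequeues):
  [1] u=0 | in ⊥ | out + | ==
  [2] u=1 | in ⊤ | out ⊤ | prev ⊥ | push {}
  [3] u=2 | in ⊤ | out ⊤ | prev ⊥ | push {1}
  [4] u=3 | in ⊤ | out ⊤ | prev ⊥ | push {0}
  [5] u=4 | in ⊥ | out − | ==
  [6] u=5 | in − | out ⊤ | prev 0 | push {2,3}
  [7] u=1 | in ⊤ | out ⊤ | ==
  [8] u=0 | in ⊤ | out ⊤ | prev + | push {1}
  [9] u=2 | in ⊤ | out ⊤ | ==
  [10] u=3 | in ⊤ | out ⊤ | ==
  [11] u=1 | in ⊤ | out ⊤ | ==

Converged values:
  [0] ⊤
  [1] ⊤
  [2] ⊤
  [3] ⊤
  [4] −
  [5] ⊤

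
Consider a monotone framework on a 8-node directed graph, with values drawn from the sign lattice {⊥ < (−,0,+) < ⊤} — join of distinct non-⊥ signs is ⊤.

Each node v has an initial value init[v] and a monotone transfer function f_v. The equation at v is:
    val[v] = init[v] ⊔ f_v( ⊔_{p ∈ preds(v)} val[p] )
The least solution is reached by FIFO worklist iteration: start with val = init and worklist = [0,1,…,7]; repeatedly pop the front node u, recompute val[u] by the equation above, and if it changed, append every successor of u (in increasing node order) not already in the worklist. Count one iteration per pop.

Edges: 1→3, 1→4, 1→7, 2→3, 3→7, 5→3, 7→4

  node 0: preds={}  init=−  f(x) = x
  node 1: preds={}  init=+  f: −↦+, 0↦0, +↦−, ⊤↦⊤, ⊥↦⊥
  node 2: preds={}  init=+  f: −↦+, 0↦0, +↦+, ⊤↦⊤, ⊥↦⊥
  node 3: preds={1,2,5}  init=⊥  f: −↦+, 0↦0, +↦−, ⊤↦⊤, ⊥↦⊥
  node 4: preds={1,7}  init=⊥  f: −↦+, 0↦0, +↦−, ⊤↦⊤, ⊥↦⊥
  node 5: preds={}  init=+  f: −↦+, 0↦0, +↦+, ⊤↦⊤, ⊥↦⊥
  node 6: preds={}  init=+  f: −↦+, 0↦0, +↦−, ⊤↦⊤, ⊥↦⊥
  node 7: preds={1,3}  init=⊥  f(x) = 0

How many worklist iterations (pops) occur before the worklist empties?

9

Iteration log — 9 steps:
  step 1. node 0  ⊔preds=⊥  new=−  stable
  step 2. node 1  ⊔preds=⊥  new=+  stable
  step 3. node 2  ⊔preds=⊥  new=+  stable
  step 4. node 3  ⊔preds=+  new=−  old=⊥  +wl: 
  step 5. node 4  ⊔preds=+  new=−  old=⊥  +wl: 
  step 6. node 5  ⊔preds=⊥  new=+  stable
  step 7. node 6  ⊔preds=⊥  new=+  stable
  step 8. node 7  ⊔preds=⊤  new=0  old=⊥  +wl: 4
  step 9. node 4  ⊔preds=⊤  new=⊤  old=−  +wl: 

Least fixpoint reached:
  node 0: −
  node 1: +
  node 2: +
  node 3: −
  node 4: ⊤
  node 5: +
  node 6: +
  node 7: 0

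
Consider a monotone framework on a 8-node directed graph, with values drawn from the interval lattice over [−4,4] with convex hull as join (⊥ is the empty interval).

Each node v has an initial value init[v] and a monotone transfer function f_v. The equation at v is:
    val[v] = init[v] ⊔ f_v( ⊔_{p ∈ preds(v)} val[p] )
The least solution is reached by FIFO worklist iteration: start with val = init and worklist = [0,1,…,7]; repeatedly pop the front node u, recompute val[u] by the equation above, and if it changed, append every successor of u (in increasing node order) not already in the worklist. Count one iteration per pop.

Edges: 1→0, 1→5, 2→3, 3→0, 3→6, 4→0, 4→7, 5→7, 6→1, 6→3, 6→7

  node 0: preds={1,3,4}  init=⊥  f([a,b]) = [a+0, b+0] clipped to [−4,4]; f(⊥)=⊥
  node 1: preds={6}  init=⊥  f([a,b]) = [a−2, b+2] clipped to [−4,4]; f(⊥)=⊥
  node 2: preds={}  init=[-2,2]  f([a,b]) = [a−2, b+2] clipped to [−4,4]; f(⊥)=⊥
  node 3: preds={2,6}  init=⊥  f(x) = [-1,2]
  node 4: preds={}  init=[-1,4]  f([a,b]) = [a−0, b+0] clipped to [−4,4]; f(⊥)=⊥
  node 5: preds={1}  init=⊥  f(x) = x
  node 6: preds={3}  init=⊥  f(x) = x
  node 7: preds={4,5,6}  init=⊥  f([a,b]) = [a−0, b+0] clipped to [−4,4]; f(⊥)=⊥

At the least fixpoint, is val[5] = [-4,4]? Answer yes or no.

no

Iteration log — 14 steps:
  step 1. node 0  ⊔preds=[-1,4]  new=[-1,4]  old=⊥  +wl: 
  step 2. node 1  ⊔preds=⊥  new=⊥  stable
  step 3. node 2  ⊔preds=⊥  new=[-2,2]  stable
  step 4. node 3  ⊔preds=[-2,2]  new=[-1,2]  old=⊥  +wl: 0
  step 5. node 4  ⊔preds=⊥  new=[-1,4]  stable
  step 6. node 5  ⊔preds=⊥  new=⊥  stable
  step 7. node 6  ⊔preds=[-1,2]  new=[-1,2]  old=⊥  +wl: 1,3
  step 8. node 7  ⊔preds=[-1,4]  new=[-1,4]  old=⊥  +wl: 
  step 9. node 0  ⊔preds=[-1,4]  new=[-1,4]  stable
  step 10. node 1  ⊔preds=[-1,2]  new=[-3,4]  old=⊥  +wl: 0,5
  step 11. node 3  ⊔preds=[-2,2]  new=[-1,2]  stable
  step 12. node 0  ⊔preds=[-3,4]  new=[-3,4]  old=[-1,4]  +wl: 
  step 13. node 5  ⊔preds=[-3,4]  new=[-3,4]  old=⊥  +wl: 7
  step 14. node 7  ⊔preds=[-3,4]  new=[-3,4]  old=[-1,4]  +wl: 

Least fixpoint reached:
  node 0: [-3,4]
  node 1: [-3,4]
  node 2: [-2,2]
  node 3: [-1,2]
  node 4: [-1,4]
  node 5: [-3,4]
  node 6: [-1,2]
  node 7: [-3,4]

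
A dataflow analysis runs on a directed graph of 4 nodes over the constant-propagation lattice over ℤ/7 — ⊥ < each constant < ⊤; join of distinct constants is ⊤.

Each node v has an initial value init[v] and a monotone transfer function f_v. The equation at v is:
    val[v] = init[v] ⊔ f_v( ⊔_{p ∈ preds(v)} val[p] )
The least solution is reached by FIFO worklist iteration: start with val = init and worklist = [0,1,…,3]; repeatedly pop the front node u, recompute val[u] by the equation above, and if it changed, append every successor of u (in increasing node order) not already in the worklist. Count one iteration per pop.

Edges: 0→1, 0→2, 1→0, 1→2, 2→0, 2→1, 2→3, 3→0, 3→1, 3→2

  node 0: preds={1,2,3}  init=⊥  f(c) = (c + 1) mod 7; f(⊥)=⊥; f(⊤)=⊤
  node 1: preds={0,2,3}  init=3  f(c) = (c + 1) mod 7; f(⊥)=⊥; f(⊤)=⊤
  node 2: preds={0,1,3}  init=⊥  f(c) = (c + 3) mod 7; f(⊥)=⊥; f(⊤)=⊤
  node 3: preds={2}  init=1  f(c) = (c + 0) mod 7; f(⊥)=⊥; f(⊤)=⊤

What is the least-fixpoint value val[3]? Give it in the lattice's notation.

⊤

Iteration log — 7 steps:
  step 1. node 0  ⊔preds=⊤  new=⊤  old=⊥  +wl: 
  step 2. node 1  ⊔preds=⊤  new=⊤  old=3  +wl: 0
  step 3. node 2  ⊔preds=⊤  new=⊤  old=⊥  +wl: 1
  step 4. node 3  ⊔preds=⊤  new=⊤  old=1  +wl: 2
  step 5. node 0  ⊔preds=⊤  new=⊤  stable
  step 6. node 1  ⊔preds=⊤  new=⊤  stable
  step 7. node 2  ⊔preds=⊤  new=⊤  stable

Least fixpoint reached:
  node 0: ⊤
  node 1: ⊤
  node 2: ⊤
  node 3: ⊤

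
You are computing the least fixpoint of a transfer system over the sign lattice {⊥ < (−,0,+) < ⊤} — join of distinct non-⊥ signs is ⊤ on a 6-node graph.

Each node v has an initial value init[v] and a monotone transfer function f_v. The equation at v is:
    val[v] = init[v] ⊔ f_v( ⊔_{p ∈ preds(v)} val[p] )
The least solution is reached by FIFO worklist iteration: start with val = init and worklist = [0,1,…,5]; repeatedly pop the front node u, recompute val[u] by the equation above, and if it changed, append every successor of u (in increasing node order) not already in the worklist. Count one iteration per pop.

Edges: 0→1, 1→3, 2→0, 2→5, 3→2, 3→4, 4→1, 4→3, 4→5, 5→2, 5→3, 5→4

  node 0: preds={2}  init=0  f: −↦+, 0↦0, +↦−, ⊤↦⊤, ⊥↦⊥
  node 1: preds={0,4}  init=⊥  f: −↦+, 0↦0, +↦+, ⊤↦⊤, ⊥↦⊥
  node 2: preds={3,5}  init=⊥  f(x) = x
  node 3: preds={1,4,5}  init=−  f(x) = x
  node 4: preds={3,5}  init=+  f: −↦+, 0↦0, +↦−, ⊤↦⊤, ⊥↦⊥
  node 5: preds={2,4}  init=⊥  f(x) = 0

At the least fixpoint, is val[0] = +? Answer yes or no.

no

Iteration log — 13 steps:
  step 1. node 0  ⊔preds=⊥  new=0  stable
  step 2. node 1  ⊔preds=⊤  new=⊤  old=⊥  +wl: 
  step 3. node 2  ⊔preds=−  new=−  old=⊥  +wl: 0
  step 4. node 3  ⊔preds=⊤  new=⊤  old=−  +wl: 2
  step 5. node 4  ⊔preds=⊤  new=⊤  old=+  +wl: 1,3
  step 6. node 5  ⊔preds=⊤  new=0  old=⊥  +wl: 4
  step 7. node 0  ⊔preds=−  new=⊤  old=0  +wl: 
  step 8. node 2  ⊔preds=⊤  new=⊤  old=−  +wl: 0,5
  step 9. node 1  ⊔preds=⊤  new=⊤  stable
  step 10. node 3  ⊔preds=⊤  new=⊤  stable
  step 11. node 4  ⊔preds=⊤  new=⊤  stable
  step 12. node 0  ⊔preds=⊤  new=⊤  stable
  step 13. node 5  ⊔preds=⊤  new=0  stable

Least fixpoint reached:
  node 0: ⊤
  node 1: ⊤
  node 2: ⊤
  node 3: ⊤
  node 4: ⊤
  node 5: 0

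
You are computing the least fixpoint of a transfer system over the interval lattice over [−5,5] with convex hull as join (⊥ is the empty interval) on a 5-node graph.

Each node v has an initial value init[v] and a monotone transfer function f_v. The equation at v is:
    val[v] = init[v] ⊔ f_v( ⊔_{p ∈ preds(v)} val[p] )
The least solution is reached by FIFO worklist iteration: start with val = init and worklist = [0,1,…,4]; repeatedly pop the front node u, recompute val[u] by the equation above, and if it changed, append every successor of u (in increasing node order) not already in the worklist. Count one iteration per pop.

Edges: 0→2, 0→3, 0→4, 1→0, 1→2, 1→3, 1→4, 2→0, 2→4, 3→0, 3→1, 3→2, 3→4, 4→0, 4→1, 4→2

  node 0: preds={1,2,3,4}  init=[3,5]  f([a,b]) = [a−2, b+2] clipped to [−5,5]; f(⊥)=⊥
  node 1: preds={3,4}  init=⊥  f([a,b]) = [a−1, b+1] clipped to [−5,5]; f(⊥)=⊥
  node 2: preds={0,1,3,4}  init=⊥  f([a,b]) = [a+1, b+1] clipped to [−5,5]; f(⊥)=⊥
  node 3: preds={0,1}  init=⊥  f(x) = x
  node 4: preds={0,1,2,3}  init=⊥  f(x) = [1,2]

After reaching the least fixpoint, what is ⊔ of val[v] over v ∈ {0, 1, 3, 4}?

Trace (26 dequeues):
  [1] u=0 | in ⊥ | out [3,5] | ==
  [2] u=1 | in ⊥ | out ⊥ | ==
  [3] u=2 | in [3,5] | out [4,5] | prev ⊥ | push {0}
  [4] u=3 | in [3,5] | out [3,5] | prev ⊥ | push {1,2}
  [5] u=4 | in [3,5] | out [1,2] | prev ⊥ | push {}
  [6] u=0 | in [1,5] | out [-1,5] | prev [3,5] | push {3,4}
  [7] u=1 | in [1,5] | out [0,5] | prev ⊥ | push {0}
  [8] u=2 | in [-1,5] | out [0,5] | prev [4,5] | push {}
  [9] u=3 | in [-1,5] | out [-1,5] | prev [3,5] | push {1,2}
  [10] u=4 | in [-1,5] | out [1,2] | ==
  [11] u=0 | in [-1,5] | out [-3,5] | prev [-1,5] | push {3,4}
  [12] u=1 | in [-1,5] | out [-2,5] | prev [0,5] | push {0}
  [13] u=2 | in [-3,5] | out [-2,5] | prev [0,5] | push {}
  [14] u=3 | in [-3,5] | out [-3,5] | prev [-1,5] | push {1,2}
  [15] u=4 | in [-3,5] | out [1,2] | ==
  [16] u=0 | in [-3,5] | out [-5,5] | prev [-3,5] | push {3,4}
  [17] u=1 | in [-3,5] | out [-4,5] | prev [-2,5] | push {0}
  [18] u=2 | in [-5,5] | out [-4,5] | prev [-2,5] | push {}
  [19] u=3 | in [-5,5] | out [-5,5] | prev [-3,5] | push {1,2}
  [20] u=4 | in [-5,5] | out [1,2] | ==
  [21] u=0 | in [-5,5] | out [-5,5] | ==
  [22] u=1 | in [-5,5] | out [-5,5] | prev [-4,5] | push {0,3,4}
  [23] u=2 | in [-5,5] | out [-4,5] | ==
  [24] u=0 | in [-5,5] | out [-5,5] | ==
  [25] u=3 | in [-5,5] | out [-5,5] | ==
  [26] u=4 | in [-5,5] | out [1,2] | ==

Converged values:
  [0] [-5,5]
  [1] [-5,5]
  [2] [-4,5]
  [3] [-5,5]
  [4] [1,2]

[-5,5]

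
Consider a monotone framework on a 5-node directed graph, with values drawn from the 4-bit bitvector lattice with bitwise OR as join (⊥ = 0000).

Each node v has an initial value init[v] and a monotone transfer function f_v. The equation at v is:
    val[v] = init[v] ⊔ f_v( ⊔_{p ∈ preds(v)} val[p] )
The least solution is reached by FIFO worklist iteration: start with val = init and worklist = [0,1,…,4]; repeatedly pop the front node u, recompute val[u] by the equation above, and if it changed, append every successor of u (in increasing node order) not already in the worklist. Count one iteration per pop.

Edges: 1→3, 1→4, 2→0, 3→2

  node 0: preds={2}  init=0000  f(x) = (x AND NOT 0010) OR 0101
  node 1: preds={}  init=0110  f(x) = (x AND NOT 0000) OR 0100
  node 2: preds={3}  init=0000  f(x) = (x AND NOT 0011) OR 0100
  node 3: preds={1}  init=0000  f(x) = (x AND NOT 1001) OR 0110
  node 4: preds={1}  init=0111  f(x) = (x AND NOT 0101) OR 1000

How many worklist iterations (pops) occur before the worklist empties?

7

Worklist (7 pops):
  #1 pop 0: in=0000 → 0101 (was 0000); enqueue []
  #2 pop 1: in=0000 → 0110 (no change)
  #3 pop 2: in=0000 → 0100 (was 0000); enqueue [0]
  #4 pop 3: in=0110 → 0110 (was 0000); enqueue [2]
  #5 pop 4: in=0110 → 1111 (was 0111); enqueue []
  #6 pop 0: in=0100 → 0101 (no change)
  #7 pop 2: in=0110 → 0100 (no change)

Fixpoint:
  val[0] = 0101
  val[1] = 0110
  val[2] = 0100
  val[3] = 0110
  val[4] = 1111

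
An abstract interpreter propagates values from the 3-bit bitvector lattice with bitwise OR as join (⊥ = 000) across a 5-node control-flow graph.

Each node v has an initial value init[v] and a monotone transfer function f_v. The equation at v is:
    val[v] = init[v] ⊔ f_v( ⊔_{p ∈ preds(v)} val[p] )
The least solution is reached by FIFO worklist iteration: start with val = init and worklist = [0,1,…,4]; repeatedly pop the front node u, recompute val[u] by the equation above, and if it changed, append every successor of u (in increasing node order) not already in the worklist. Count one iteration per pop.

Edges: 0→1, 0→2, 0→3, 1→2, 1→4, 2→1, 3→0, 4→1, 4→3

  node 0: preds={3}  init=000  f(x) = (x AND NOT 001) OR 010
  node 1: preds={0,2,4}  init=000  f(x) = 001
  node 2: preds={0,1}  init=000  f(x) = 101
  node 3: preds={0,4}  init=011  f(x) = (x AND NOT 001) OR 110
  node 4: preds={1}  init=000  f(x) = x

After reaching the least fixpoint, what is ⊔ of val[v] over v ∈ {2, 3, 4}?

111

Iteration log — 10 steps:
  step 1. node 0  ⊔preds=011  new=010  old=000  +wl: 
  step 2. node 1  ⊔preds=010  new=001  old=000  +wl: 
  step 3. node 2  ⊔preds=011  new=101  old=000  +wl: 1
  step 4. node 3  ⊔preds=010  new=111  old=011  +wl: 0
  step 5. node 4  ⊔preds=001  new=001  old=000  +wl: 3
  step 6. node 1  ⊔preds=111  new=001  stable
  step 7. node 0  ⊔preds=111  new=110  old=010  +wl: 1,2
  step 8. node 3  ⊔preds=111  new=111  stable
  step 9. node 1  ⊔preds=111  new=001  stable
  step 10. node 2  ⊔preds=111  new=101  stable

Least fixpoint reached:
  node 0: 110
  node 1: 001
  node 2: 101
  node 3: 111
  node 4: 001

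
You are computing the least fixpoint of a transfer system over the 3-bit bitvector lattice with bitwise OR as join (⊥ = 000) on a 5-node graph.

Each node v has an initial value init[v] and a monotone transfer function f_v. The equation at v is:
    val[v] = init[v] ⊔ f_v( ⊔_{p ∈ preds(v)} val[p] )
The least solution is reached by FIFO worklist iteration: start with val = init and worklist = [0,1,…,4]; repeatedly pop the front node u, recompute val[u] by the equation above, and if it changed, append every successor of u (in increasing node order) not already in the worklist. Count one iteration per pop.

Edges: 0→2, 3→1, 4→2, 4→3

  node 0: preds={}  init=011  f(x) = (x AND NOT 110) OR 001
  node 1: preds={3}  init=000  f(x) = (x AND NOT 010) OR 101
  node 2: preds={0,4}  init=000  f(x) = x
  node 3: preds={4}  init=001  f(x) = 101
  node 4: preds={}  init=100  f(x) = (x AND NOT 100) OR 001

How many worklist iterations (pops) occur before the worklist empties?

Trace (8 dequeues):
  [1] u=0 | in 000 | out 011 | ==
  [2] u=1 | in 001 | out 101 | prev 000 | push {}
  [3] u=2 | in 111 | out 111 | prev 000 | push {}
  [4] u=3 | in 100 | out 101 | prev 001 | push {1}
  [5] u=4 | in 000 | out 101 | prev 100 | push {2,3}
  [6] u=1 | in 101 | out 101 | ==
  [7] u=2 | in 111 | out 111 | ==
  [8] u=3 | in 101 | out 101 | ==

Converged values:
  [0] 011
  [1] 101
  [2] 111
  [3] 101
  [4] 101

8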